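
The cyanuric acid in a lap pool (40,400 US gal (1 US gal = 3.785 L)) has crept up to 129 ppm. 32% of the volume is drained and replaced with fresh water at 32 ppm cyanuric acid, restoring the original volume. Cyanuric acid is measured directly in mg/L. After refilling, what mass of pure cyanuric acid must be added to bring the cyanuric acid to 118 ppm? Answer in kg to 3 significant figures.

3.06 kg

Volume: 40,400 US gal × 3.785 L/gal = 152,914 L.
After draining 32% and refilling: 129 × 0.68 + 32 × 0.32 = 97.96 ppm.
Deficit to target: 118 − 97.96 = 20.04 mg/L.
Mass: 20.04 mg/L × 152,914 L = 3064 g cyanuric acid.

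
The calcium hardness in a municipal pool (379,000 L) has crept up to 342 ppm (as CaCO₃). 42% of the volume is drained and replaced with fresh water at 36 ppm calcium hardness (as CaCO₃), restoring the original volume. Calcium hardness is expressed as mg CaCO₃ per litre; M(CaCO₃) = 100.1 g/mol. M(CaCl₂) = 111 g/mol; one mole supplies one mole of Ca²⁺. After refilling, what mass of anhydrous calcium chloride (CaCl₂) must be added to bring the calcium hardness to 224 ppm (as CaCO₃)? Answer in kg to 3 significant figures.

4.42 kg

After draining 42% and refilling: 342 × 0.58 + 36 × 0.42 = 213.48 ppm.
Deficit to target: 224 − 213.48 = 10.52 mg/L.
As CaCO₃: 10.52 mg/L × 379,000 L = 3987 g; ÷ 100.1 = 39.83 mol Ca²⁺.
Mass: 39.83 × 111 = 4421 g.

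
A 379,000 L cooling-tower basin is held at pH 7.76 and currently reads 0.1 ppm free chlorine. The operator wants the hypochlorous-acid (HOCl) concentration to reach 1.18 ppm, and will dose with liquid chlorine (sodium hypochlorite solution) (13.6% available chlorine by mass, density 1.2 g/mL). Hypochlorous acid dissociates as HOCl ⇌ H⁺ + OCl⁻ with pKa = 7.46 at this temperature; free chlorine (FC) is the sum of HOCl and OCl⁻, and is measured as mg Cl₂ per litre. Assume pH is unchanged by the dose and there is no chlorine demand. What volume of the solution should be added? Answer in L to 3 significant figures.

[OCl⁻]/[HOCl] = 10^(pH − pKa) = 10^(7.76 − 7.46) = 1.995; fraction as HOCl = 1/(1 + 1.995) = 0.3339.
Free chlorine required for 1.18 ppm HOCl: 1.18 / 0.3339 = 3.534 ppm.
FC to add: 3.534 − 0.1 = 3.434 mg/L as Cl₂.
Cl₂ equivalent: 3.434 mg/L × 379,000 L = 1302 g.
Product at 13.6% available Cl: 1302 / 0.136 = 9571 g.
Volume: 9571 g ÷ 1.2 g/mL = 7976 mL.

7.98 L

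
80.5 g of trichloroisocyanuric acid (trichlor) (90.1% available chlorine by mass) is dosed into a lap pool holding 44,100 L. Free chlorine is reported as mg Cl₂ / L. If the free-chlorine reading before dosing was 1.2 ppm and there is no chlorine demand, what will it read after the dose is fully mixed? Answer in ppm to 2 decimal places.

Available chlorine delivered: 80.5 g × 0.901 = 72.53 g as Cl₂.
Concentration rise: 72.53 g / 44,100 L = 1.645 mg/L = 1.64 ppm.
Final FC: 1.2 + 1.64 = 2.84 ppm.

2.84 ppm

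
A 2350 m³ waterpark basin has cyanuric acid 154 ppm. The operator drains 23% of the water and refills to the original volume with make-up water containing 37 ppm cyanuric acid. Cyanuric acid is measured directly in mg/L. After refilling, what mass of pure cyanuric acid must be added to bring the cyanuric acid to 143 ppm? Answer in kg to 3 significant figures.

Volume: 2350 m³ = 2,350,000 L.
After draining 23% and refilling: 154 × 0.77 + 37 × 0.23 = 127.09 ppm.
Deficit to target: 143 − 127.09 = 15.91 mg/L.
Mass: 15.91 mg/L × 2,350,000 L = 37,390 g cyanuric acid.

37.4 kg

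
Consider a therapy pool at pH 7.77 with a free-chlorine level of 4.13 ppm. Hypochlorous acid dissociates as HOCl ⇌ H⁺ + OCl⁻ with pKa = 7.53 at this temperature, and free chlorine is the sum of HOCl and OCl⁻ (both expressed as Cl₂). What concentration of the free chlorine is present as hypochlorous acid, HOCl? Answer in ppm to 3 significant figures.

[OCl⁻]/[HOCl] = 10^(pH − pKa) = 10^(7.77 − 7.53) = 10^0.24 = 1.738.
Fraction as HOCl = 1 / (1 + 1.738) = 0.3653.
HOCl = 0.3653 × 4.13 ppm = 1.509 ppm.

1.51 ppm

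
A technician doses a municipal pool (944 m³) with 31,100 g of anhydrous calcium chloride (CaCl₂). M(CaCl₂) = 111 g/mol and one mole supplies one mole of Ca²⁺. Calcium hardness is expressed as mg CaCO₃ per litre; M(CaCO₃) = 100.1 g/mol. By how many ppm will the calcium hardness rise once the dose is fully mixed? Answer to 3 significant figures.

29.7 ppm

Volume: 944 m³ = 944,000 L.
Moles of Ca²⁺: 31,100 g ÷ 111 g/mol = 280.2 mol.
As CaCO₃: 280.2 mol × 100.1 g/mol = 28,050 g.
Rise: 28,050 g / 944,000 L × 1000 = 29.71 mg/L.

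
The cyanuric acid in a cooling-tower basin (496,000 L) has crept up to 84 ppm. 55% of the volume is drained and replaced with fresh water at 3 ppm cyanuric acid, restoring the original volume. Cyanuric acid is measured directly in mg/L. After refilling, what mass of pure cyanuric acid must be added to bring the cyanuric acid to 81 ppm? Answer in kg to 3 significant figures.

After draining 55% and refilling: 84 × 0.45 + 3 × 0.55 = 39.45 ppm.
Deficit to target: 81 − 39.45 = 41.55 mg/L.
Mass: 41.55 mg/L × 496,000 L = 20,610 g cyanuric acid.

20.6 kg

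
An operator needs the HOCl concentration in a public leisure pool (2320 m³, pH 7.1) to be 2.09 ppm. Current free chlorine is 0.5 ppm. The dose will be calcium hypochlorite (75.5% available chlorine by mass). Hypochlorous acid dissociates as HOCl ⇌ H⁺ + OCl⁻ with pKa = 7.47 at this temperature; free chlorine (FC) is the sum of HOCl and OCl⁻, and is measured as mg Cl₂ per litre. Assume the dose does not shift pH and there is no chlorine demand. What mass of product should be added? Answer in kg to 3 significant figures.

Volume: 2320 m³ = 2,320,000 L.
[OCl⁻]/[HOCl] = 10^(pH − pKa) = 10^(7.1 − 7.47) = 0.4266; fraction as HOCl = 1/(1 + 0.4266) = 0.701.
Free chlorine required for 2.09 ppm HOCl: 2.09 / 0.701 = 2.982 ppm.
FC to add: 2.982 − 0.5 = 2.482 mg/L as Cl₂.
Cl₂ equivalent: 2.482 mg/L × 2,320,000 L = 5757 g.
Product at 75.5% available Cl: 5757 / 0.755 = 7625 g.

7.63 kg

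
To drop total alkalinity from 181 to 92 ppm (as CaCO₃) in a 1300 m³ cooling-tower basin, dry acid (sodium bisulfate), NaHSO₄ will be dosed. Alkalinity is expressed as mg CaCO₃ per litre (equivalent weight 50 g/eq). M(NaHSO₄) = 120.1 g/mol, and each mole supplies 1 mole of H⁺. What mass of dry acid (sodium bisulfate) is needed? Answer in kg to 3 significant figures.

278 kg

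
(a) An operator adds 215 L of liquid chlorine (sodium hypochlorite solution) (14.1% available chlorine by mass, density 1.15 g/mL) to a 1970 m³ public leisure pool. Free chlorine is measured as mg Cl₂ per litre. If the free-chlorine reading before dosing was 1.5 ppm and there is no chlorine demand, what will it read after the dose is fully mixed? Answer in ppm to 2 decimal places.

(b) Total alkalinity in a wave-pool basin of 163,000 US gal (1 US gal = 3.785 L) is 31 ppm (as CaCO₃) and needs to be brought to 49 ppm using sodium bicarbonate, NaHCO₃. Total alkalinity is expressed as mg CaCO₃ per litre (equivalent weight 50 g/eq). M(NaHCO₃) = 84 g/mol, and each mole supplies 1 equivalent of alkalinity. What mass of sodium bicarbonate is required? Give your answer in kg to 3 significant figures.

(a) Volume: 1970 m³ = 1,970,000 L.
(a) Mass of solution: 215 L × 1000 mL/L × 1.15 g/mL = 247,200 g.
(a) Available chlorine delivered: 247,200 g × 0.141 = 34,860 g as Cl₂.
(a) Concentration rise: 34,860 g / 1,970,000 L = 17.7 mg/L = 17.70 ppm.
(a) Final FC: 1.5 + 17.70 = 19.20 ppm.

(b) Volume: 163,000 US gal × 3.785 L/gal = 616,955 L.
(b) Alkalinity to add: (49 − 31) = 18 mg/L as CaCO₃ × 616,955 L = 11,110 g as CaCO₃.
(b) Equivalents: 11,110 g ÷ 50 g/eq = 222.1 eq.
(b) NaHCO₃ supplies 1 eq per mole → 222.1 mol.
(b) Mass: 222.1 mol × 84 g/mol = 18,660 g.

(a) 19.20 ppm; (b) 18.7 kg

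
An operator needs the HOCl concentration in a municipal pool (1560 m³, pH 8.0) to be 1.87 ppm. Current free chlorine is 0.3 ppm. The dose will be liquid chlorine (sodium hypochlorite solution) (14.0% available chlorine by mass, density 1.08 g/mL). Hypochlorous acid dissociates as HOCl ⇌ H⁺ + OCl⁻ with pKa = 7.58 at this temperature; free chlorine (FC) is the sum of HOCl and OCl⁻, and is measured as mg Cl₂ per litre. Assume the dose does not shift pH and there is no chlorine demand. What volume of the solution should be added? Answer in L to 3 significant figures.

Volume: 1560 m³ = 1,560,000 L.
[OCl⁻]/[HOCl] = 10^(pH − pKa) = 10^(8.0 − 7.58) = 2.63; fraction as HOCl = 1/(1 + 2.63) = 0.2755.
Free chlorine required for 1.87 ppm HOCl: 1.87 / 0.2755 = 6.789 ppm.
FC to add: 6.789 − 0.3 = 6.489 mg/L as Cl₂.
Cl₂ equivalent: 6.489 mg/L × 1,560,000 L = 10,120 g.
Product at 14.0% available Cl: 10,120 / 0.14 = 72,300 g.
Volume: 72,300 g ÷ 1.08 g/mL = 66,950 mL.

66.9 L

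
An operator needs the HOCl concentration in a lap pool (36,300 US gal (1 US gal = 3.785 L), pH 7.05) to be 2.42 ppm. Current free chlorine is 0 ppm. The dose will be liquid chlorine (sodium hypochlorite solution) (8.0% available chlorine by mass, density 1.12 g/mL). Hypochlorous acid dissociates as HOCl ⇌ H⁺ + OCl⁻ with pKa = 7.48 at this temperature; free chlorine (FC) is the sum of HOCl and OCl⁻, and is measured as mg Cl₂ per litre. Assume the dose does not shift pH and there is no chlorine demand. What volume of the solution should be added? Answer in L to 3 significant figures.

5.09 L

Volume: 36,300 US gal × 3.785 L/gal = 137,396 L.
[OCl⁻]/[HOCl] = 10^(pH − pKa) = 10^(7.05 − 7.48) = 0.3715; fraction as HOCl = 1/(1 + 0.3715) = 0.7291.
Free chlorine required for 2.42 ppm HOCl: 2.42 / 0.7291 = 3.319 ppm.
FC to add: 3.319 − 0 = 3.319 mg/L as Cl₂.
Cl₂ equivalent: 3.319 mg/L × 137,396 L = 456 g.
Product at 8.0% available Cl: 456 / 0.08 = 5700 g.
Volume: 5700 g ÷ 1.12 g/mL = 5090 mL.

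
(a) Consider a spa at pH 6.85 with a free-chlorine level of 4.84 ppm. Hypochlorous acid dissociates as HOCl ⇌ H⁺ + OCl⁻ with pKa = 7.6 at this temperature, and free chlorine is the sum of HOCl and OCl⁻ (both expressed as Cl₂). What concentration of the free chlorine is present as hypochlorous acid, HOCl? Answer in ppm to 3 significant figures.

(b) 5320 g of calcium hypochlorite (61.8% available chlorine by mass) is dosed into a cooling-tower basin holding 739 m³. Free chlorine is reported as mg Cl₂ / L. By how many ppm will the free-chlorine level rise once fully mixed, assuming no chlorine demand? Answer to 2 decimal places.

(a) 4.11 ppm; (b) 4.45 ppm

(a) [OCl⁻]/[HOCl] = 10^(pH − pKa) = 10^(6.85 − 7.6) = 10^-0.75 = 0.1778.
(a) Fraction as HOCl = 1 / (1 + 0.1778) = 0.849.
(a) HOCl = 0.849 × 4.84 ppm = 4.109 ppm.

(b) Volume: 739 m³ = 739,000 L.
(b) Available chlorine delivered: 5320 g × 0.618 = 3288 g as Cl₂.
(b) Concentration rise: 3288 g / 739,000 L = 4.449 mg/L = 4.45 ppm.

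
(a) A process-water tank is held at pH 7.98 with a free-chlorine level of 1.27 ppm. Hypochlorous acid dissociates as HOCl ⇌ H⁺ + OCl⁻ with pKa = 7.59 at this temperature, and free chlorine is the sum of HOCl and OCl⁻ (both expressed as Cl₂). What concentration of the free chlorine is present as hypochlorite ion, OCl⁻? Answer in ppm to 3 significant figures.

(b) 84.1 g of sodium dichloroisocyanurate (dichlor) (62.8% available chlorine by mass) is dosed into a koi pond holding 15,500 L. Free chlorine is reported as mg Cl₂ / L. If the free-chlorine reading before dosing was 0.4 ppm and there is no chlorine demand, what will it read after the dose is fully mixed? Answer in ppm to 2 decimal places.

(a) 0.902 ppm; (b) 3.81 ppm

(a) [OCl⁻]/[HOCl] = 10^(pH − pKa) = 10^(7.98 − 7.59) = 10^0.39 = 2.455.
(a) Fraction as HOCl = 1 / (1 + 2.455) = 0.2895.
(a) OCl⁻ = (1 − 0.2895) × 1.27 ppm = 0.9024 ppm.

(b) Available chlorine delivered: 84.1 g × 0.628 = 52.81 g as Cl₂.
(b) Concentration rise: 52.81 g / 15,500 L = 3.407 mg/L = 3.41 ppm.
(b) Final FC: 0.4 + 3.41 = 3.81 ppm.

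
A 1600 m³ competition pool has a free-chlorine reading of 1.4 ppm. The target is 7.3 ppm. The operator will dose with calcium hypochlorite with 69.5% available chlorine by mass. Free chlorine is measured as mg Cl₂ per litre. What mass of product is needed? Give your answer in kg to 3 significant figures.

13.6 kg

Volume: 1600 m³ = 1,600,000 L.
Chlorine deficit: 7.3 − 1.4 = 5.9 ppm = 5.9 mg/L as Cl₂.
Cl₂ equivalent needed: 5.9 mg/L × 1,600,000 L = 9,440,000 mg = 9440 g.
Product at 69.5% available chlorine: 9440 / 0.695 = 13,580 g.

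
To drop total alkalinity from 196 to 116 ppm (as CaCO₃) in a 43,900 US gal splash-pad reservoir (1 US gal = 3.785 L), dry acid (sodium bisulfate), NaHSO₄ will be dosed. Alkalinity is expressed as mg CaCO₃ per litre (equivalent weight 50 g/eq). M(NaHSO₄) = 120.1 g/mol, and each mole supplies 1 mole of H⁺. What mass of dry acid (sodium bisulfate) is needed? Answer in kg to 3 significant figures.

31.9 kg

Volume: 43,900 US gal × 3.785 L/gal = 166,162 L.
Alkalinity to neutralize: (196 − 116) = 80 mg/L as CaCO₃ × 166,162 L = 13,290 g as CaCO₃.
Equivalents of H⁺ required: 13,290 ÷ 50 g/eq = 265.9 eq = 265.9 mol NaHSO₄.
Mass of NaHSO₄: 265.9 × 120.1 = 31,930 g.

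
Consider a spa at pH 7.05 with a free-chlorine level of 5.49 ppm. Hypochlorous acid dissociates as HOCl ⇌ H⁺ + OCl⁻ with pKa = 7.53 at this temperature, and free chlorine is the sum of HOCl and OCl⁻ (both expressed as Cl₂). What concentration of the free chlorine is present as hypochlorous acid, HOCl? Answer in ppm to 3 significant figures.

4.12 ppm

[OCl⁻]/[HOCl] = 10^(pH − pKa) = 10^(7.05 − 7.53) = 10^-0.48 = 0.3311.
Fraction as HOCl = 1 / (1 + 0.3311) = 0.7512.
HOCl = 0.7512 × 5.49 ppm = 4.124 ppm.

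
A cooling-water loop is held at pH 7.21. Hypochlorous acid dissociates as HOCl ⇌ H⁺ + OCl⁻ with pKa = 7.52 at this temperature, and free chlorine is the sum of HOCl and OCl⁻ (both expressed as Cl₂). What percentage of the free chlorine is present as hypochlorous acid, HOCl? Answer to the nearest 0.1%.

[OCl⁻]/[HOCl] = 10^(pH − pKa) = 10^(7.21 − 7.52) = 10^-0.31 = 0.4898.
Fraction as HOCl = 1 / (1 + 0.4898) = 0.6712.

67.1%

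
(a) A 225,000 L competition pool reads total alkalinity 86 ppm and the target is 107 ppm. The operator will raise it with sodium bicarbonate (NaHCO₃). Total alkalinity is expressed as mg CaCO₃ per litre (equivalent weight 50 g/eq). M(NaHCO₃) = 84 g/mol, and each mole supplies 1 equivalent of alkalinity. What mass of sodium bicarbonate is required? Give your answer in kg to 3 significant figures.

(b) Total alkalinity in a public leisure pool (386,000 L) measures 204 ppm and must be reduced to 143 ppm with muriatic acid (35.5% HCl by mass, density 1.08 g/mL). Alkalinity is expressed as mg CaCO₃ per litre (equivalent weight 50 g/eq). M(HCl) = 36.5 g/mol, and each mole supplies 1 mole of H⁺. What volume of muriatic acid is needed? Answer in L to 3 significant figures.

(a) 7.94 kg; (b) 44.8 L

(a) Alkalinity to add: (107 − 86) = 21 mg/L as CaCO₃ × 225,000 L = 4725 g as CaCO₃.
(a) Equivalents: 4725 g ÷ 50 g/eq = 94.5 eq.
(a) NaHCO₃ supplies 1 eq per mole → 94.5 mol.
(a) Mass: 94.5 mol × 84 g/mol = 7938 g.

(b) Alkalinity to neutralize: (204 − 143) = 61 mg/L as CaCO₃ × 386,000 L = 23,550 g as CaCO₃.
(b) Equivalents of H⁺ required: 23,550 ÷ 50 g/eq = 470.9 eq = 470.9 mol HCl.
(b) Mass of HCl: 470.9 × 36.5 = 17,190 g.
(b) Mass of 35.5% solution: 17,190 / 0.355 = 48,420 g.
(b) Volume: 48,420 g ÷ 1.08 g/mL = 44,830 mL.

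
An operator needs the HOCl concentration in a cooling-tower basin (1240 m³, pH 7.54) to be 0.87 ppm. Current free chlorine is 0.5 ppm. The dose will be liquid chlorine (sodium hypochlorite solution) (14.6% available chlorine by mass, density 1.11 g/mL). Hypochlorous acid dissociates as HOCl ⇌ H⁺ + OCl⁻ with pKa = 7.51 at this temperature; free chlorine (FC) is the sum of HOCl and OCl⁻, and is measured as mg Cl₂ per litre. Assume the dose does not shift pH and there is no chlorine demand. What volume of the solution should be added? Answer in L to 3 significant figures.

Volume: 1240 m³ = 1,240,000 L.
[OCl⁻]/[HOCl] = 10^(pH − pKa) = 10^(7.54 − 7.51) = 1.072; fraction as HOCl = 1/(1 + 1.072) = 0.4827.
Free chlorine required for 0.87 ppm HOCl: 0.87 / 0.4827 = 1.802 ppm.
FC to add: 1.802 − 0.5 = 1.302 mg/L as Cl₂.
Cl₂ equivalent: 1.302 mg/L × 1,240,000 L = 1615 g.
Product at 14.6% available Cl: 1615 / 0.146 = 11,060 g.
Volume: 11,060 g ÷ 1.11 g/mL = 9964 mL.

9.96 L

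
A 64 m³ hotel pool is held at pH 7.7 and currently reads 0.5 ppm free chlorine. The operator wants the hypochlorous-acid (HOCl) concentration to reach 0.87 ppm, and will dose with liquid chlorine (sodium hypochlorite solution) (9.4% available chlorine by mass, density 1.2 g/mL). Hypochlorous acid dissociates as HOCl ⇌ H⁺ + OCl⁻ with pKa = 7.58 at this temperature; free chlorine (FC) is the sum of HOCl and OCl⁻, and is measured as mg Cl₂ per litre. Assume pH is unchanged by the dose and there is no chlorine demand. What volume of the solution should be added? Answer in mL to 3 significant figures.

861 mL

Volume: 64 m³ = 64,000 L.
[OCl⁻]/[HOCl] = 10^(pH − pKa) = 10^(7.7 − 7.58) = 1.318; fraction as HOCl = 1/(1 + 1.318) = 0.4314.
Free chlorine required for 0.87 ppm HOCl: 0.87 / 0.4314 = 2.017 ppm.
FC to add: 2.017 − 0.5 = 1.517 mg/L as Cl₂.
Cl₂ equivalent: 1.517 mg/L × 64,000 L = 97.08 g.
Product at 9.4% available Cl: 97.08 / 0.094 = 1033 g.
Volume: 1033 g ÷ 1.2 g/mL = 860.6 mL.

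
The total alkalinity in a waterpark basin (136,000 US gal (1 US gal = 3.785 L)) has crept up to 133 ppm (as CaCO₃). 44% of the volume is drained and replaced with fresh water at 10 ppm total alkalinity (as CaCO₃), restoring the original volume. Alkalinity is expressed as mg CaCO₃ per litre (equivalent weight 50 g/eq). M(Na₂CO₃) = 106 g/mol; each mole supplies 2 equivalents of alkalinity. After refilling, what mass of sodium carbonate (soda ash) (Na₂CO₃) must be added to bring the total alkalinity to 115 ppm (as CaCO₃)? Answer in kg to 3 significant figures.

19.7 kg

Volume: 136,000 US gal × 3.785 L/gal = 514,760 L.
After draining 44% and refilling: 133 × 0.56 + 10 × 0.44 = 78.88 ppm.
Deficit to target: 115 − 78.88 = 36.12 mg/L.
As CaCO₃: 36.12 mg/L × 514,760 L = 18,590 g; ÷ 50 g/eq ÷ 2 = 185.9 mol Na₂CO₃.
Mass: 185.9 × 106 = 19,710 g.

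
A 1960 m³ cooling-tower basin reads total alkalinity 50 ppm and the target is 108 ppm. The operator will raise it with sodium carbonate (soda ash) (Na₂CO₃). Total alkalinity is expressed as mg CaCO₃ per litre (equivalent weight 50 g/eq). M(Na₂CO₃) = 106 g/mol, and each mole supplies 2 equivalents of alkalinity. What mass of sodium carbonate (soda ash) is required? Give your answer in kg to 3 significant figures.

121 kg

Volume: 1960 m³ = 1,960,000 L.
Alkalinity to add: (108 − 50) = 58 mg/L as CaCO₃ × 1,960,000 L = 113,700 g as CaCO₃.
Equivalents: 113,700 g ÷ 50 g/eq = 2274 eq.
Each mole of Na₂CO₃ supplies 2 eq, so 2274 / 2 = 1137 mol.
Mass: 1137 mol × 106 g/mol = 120,500 g.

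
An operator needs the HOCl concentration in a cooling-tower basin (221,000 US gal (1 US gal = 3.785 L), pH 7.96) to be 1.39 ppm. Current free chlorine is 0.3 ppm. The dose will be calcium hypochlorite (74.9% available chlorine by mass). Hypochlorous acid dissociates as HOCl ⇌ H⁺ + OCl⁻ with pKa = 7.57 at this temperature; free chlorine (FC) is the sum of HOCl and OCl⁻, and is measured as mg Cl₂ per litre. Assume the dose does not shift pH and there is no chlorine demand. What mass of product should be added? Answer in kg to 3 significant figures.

Volume: 221,000 US gal × 3.785 L/gal = 836,485 L.
[OCl⁻]/[HOCl] = 10^(pH − pKa) = 10^(7.96 − 7.57) = 2.455; fraction as HOCl = 1/(1 + 2.455) = 0.2895.
Free chlorine required for 1.39 ppm HOCl: 1.39 / 0.2895 = 4.802 ppm.
FC to add: 4.802 − 0.3 = 4.502 mg/L as Cl₂.
Cl₂ equivalent: 4.502 mg/L × 836,485 L = 3766 g.
Product at 74.9% available Cl: 3766 / 0.749 = 5028 g.

5.03 kg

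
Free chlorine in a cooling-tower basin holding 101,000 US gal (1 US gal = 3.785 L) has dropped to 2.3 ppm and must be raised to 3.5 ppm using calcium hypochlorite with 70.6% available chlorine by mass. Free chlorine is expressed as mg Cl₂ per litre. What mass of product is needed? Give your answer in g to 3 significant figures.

650 g

Volume: 101,000 US gal × 3.785 L/gal = 382,285 L.
Chlorine deficit: 3.5 − 2.3 = 1.2 ppm = 1.2 mg/L as Cl₂.
Cl₂ equivalent needed: 1.2 mg/L × 382,285 L = 458,700 mg = 458.7 g.
Product at 70.6% available chlorine: 458.7 / 0.706 = 649.8 g.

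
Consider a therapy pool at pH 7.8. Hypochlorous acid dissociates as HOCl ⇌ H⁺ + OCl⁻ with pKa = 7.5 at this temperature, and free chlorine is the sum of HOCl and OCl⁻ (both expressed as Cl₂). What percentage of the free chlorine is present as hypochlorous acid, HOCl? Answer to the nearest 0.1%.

[OCl⁻]/[HOCl] = 10^(pH − pKa) = 10^(7.8 − 7.5) = 10^0.30 = 1.995.
Fraction as HOCl = 1 / (1 + 1.995) = 0.3339.

33.4%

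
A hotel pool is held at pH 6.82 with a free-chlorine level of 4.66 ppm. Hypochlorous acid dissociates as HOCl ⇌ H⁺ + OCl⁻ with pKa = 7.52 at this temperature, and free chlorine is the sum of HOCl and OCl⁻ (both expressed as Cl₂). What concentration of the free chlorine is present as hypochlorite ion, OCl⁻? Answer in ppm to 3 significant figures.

0.775 ppm

[OCl⁻]/[HOCl] = 10^(pH − pKa) = 10^(6.82 − 7.52) = 10^-0.70 = 0.1995.
Fraction as HOCl = 1 / (1 + 0.1995) = 0.8337.
OCl⁻ = (1 − 0.8337) × 4.66 ppm = 0.7751 ppm.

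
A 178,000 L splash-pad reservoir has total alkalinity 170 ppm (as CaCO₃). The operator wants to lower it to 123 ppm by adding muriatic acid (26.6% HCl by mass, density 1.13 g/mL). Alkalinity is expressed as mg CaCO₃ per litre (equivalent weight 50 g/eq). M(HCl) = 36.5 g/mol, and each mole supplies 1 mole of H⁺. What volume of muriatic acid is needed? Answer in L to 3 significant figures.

Alkalinity to neutralize: (170 − 123) = 47 mg/L as CaCO₃ × 178,000 L = 8366 g as CaCO₃.
Equivalents of H⁺ required: 8366 ÷ 50 g/eq = 167.3 eq = 167.3 mol HCl.
Mass of HCl: 167.3 × 36.5 = 6107 g.
Mass of 26.6% solution: 6107 / 0.266 = 22,960 g.
Volume: 22,960 g ÷ 1.13 g/mL = 20,320 mL.

20.3 L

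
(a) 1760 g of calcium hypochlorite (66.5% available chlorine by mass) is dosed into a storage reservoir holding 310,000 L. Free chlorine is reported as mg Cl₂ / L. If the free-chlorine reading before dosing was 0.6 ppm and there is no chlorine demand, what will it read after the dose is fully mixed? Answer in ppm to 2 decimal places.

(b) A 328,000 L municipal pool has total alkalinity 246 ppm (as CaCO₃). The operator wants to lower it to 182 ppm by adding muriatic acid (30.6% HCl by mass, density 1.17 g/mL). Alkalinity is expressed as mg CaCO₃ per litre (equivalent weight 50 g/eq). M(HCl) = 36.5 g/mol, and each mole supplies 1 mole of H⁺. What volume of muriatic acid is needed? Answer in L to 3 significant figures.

(a) Available chlorine delivered: 1760 g × 0.665 = 1170 g as Cl₂.
(a) Concentration rise: 1170 g / 310,000 L = 3.775 mg/L = 3.78 ppm.
(a) Final FC: 0.6 + 3.78 = 4.38 ppm.

(b) Alkalinity to neutralize: (246 − 182) = 64 mg/L as CaCO₃ × 328,000 L = 20,990 g as CaCO₃.
(b) Equivalents of H⁺ required: 20,990 ÷ 50 g/eq = 419.8 eq = 419.8 mol HCl.
(b) Mass of HCl: 419.8 × 36.5 = 15,320 g.
(b) Mass of 30.6% solution: 15,320 / 0.306 = 50,080 g.
(b) Volume: 50,080 g ÷ 1.17 g/mL = 42,800 mL.

(a) 4.38 ppm; (b) 42.8 L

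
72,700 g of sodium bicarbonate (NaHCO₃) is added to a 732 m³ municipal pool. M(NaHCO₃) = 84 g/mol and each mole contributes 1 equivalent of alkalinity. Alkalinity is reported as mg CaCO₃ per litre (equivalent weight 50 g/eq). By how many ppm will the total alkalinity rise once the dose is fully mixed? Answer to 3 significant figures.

59.1 ppm

Volume: 732 m³ = 732,000 L.
Moles of NaHCO₃: 72,700 g ÷ 84 g/mol = 865.5 mol → 865.5 eq of alkalinity.
As CaCO₃: 865.5 eq × 50 g/eq = 43,270 g.
Rise: 43,270 g / 732,000 L × 1000 = 59.12 mg/L.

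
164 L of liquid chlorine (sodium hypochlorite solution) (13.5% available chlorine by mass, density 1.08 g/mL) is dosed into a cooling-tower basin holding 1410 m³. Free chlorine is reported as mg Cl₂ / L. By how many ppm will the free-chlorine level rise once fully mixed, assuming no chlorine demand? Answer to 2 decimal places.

16.96 ppm

Volume: 1410 m³ = 1,410,000 L.
Mass of solution: 164 L × 1000 mL/L × 1.08 g/mL = 177,100 g.
Available chlorine delivered: 177,100 g × 0.135 = 23,910 g as Cl₂.
Concentration rise: 23,910 g / 1,410,000 L = 16.96 mg/L = 16.96 ppm.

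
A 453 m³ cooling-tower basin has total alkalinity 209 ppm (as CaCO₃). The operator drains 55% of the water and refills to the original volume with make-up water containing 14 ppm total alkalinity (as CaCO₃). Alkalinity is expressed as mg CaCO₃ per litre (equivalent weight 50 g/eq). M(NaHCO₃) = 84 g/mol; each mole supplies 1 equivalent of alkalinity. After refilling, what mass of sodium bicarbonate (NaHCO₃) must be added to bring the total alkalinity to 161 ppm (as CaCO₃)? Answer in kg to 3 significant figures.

45.1 kg

Volume: 453 m³ = 453,000 L.
After draining 55% and refilling: 209 × 0.45 + 14 × 0.55 = 101.75 ppm.
Deficit to target: 161 − 101.75 = 59.25 mg/L.
As CaCO₃: 59.25 mg/L × 453,000 L = 26,840 g; ÷ 50 g/eq ÷ 1 = 536.8 mol NaHCO₃.
Mass: 536.8 × 84 = 45,090 g.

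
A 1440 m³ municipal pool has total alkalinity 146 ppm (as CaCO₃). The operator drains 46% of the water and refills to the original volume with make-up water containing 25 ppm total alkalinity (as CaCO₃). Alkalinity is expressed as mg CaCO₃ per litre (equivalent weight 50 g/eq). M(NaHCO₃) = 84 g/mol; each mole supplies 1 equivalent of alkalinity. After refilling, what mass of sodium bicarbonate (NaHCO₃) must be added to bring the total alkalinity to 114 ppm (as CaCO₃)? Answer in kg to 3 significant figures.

57.2 kg

Volume: 1440 m³ = 1,440,000 L.
After draining 46% and refilling: 146 × 0.54 + 25 × 0.46 = 90.34 ppm.
Deficit to target: 114 − 90.34 = 23.66 mg/L.
As CaCO₃: 23.66 mg/L × 1,440,000 L = 34,070 g; ÷ 50 g/eq ÷ 1 = 681.4 mol NaHCO₃.
Mass: 681.4 × 84 = 57,240 g.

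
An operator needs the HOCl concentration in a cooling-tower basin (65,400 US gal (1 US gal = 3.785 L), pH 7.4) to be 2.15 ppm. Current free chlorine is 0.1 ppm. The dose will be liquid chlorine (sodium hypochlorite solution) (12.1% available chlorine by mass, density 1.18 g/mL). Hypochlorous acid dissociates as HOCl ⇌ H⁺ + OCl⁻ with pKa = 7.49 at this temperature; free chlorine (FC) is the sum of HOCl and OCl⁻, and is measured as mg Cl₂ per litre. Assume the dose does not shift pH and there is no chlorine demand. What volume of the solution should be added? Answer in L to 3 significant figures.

6.58 L

Volume: 65,400 US gal × 3.785 L/gal = 247,539 L.
[OCl⁻]/[HOCl] = 10^(pH − pKa) = 10^(7.4 − 7.49) = 0.8128; fraction as HOCl = 1/(1 + 0.8128) = 0.5516.
Free chlorine required for 2.15 ppm HOCl: 2.15 / 0.5516 = 3.898 ppm.
FC to add: 3.898 − 0.1 = 3.798 mg/L as Cl₂.
Cl₂ equivalent: 3.798 mg/L × 247,539 L = 940.1 g.
Product at 12.1% available Cl: 940.1 / 0.121 = 7769 g.
Volume: 7769 g ÷ 1.18 g/mL = 6584 mL.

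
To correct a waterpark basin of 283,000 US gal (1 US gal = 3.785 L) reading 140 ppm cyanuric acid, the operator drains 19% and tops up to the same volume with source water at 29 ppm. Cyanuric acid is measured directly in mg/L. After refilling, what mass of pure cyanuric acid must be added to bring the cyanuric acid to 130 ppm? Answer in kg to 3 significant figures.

11.9 kg

Volume: 283,000 US gal × 3.785 L/gal = 1,071,155 L.
After draining 19% and refilling: 140 × 0.81 + 29 × 0.19 = 118.91 ppm.
Deficit to target: 130 − 118.91 = 11.09 mg/L.
Mass: 11.09 mg/L × 1,071,155 L = 11,880 g cyanuric acid.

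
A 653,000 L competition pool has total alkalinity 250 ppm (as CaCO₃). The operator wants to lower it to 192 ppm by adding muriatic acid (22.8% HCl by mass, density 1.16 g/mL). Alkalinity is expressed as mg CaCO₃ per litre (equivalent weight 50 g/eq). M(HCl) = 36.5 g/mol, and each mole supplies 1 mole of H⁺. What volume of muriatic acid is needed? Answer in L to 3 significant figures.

Alkalinity to neutralize: (250 − 192) = 58 mg/L as CaCO₃ × 653,000 L = 37,870 g as CaCO₃.
Equivalents of H⁺ required: 37,870 ÷ 50 g/eq = 757.5 eq = 757.5 mol HCl.
Mass of HCl: 757.5 × 36.5 = 27,650 g.
Mass of 22.8% solution: 27,650 / 0.228 = 121,300 g.
Volume: 121,300 g ÷ 1.16 g/mL = 104,500 mL.

105 L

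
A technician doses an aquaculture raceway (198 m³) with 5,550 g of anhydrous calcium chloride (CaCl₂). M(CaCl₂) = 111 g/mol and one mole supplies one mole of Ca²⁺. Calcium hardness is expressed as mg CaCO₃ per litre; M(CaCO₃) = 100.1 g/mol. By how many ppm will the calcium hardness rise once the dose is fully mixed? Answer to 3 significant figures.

25.3 ppm

Volume: 198 m³ = 198,000 L.
Moles of Ca²⁺: 5,550 g ÷ 111 g/mol = 50 mol.
As CaCO₃: 50 mol × 100.1 g/mol = 5005 g.
Rise: 5005 g / 198,000 L × 1000 = 25.28 mg/L.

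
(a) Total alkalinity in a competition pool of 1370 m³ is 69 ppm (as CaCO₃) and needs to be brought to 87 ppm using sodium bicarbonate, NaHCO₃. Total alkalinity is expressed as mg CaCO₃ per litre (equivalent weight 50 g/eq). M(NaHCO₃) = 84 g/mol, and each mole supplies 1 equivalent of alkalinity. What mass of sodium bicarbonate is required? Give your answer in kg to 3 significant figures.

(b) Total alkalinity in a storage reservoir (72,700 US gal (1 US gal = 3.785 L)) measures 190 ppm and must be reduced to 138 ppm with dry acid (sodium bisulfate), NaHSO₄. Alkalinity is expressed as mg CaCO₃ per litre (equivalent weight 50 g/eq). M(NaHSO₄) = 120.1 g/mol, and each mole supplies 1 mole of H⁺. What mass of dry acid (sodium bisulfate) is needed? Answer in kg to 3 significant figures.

(a) Volume: 1370 m³ = 1,370,000 L.
(a) Alkalinity to add: (87 − 69) = 18 mg/L as CaCO₃ × 1,370,000 L = 24,660 g as CaCO₃.
(a) Equivalents: 24,660 g ÷ 50 g/eq = 493.2 eq.
(a) NaHCO₃ supplies 1 eq per mole → 493.2 mol.
(a) Mass: 493.2 mol × 84 g/mol = 41,430 g.

(b) Volume: 72,700 US gal × 3.785 L/gal = 275,170 L.
(b) Alkalinity to neutralize: (190 − 138) = 52 mg/L as CaCO₃ × 275,170 L = 14,310 g as CaCO₃.
(b) Equivalents of H⁺ required: 14,310 ÷ 50 g/eq = 286.2 eq = 286.2 mol NaHSO₄.
(b) Mass of NaHSO₄: 286.2 × 120.1 = 34,370 g.

(a) 41.4 kg; (b) 34.4 kg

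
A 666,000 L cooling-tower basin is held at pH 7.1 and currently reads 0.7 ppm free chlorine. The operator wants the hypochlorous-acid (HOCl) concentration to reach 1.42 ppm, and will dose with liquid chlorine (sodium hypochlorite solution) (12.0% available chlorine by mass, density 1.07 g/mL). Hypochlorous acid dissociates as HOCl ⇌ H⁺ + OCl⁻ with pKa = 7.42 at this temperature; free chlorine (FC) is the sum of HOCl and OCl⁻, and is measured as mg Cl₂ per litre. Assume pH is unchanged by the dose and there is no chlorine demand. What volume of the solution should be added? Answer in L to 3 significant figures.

7.26 L

[OCl⁻]/[HOCl] = 10^(pH − pKa) = 10^(7.1 − 7.42) = 0.4786; fraction as HOCl = 1/(1 + 0.4786) = 0.6763.
Free chlorine required for 1.42 ppm HOCl: 1.42 / 0.6763 = 2.1 ppm.
FC to add: 2.1 − 0.7 = 1.4 mg/L as Cl₂.
Cl₂ equivalent: 1.4 mg/L × 666,000 L = 932.2 g.
Product at 12.0% available Cl: 932.2 / 0.12 = 7768 g.
Volume: 7768 g ÷ 1.07 g/mL = 7260 mL.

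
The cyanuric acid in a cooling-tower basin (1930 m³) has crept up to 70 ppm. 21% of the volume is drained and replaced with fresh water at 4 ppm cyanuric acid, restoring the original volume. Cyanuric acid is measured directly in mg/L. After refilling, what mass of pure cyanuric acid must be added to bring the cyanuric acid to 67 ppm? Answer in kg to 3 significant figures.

Volume: 1930 m³ = 1,930,000 L.
After draining 21% and refilling: 70 × 0.79 + 4 × 0.21 = 56.14 ppm.
Deficit to target: 67 − 56.14 = 10.86 mg/L.
Mass: 10.86 mg/L × 1,930,000 L = 20,960 g cyanuric acid.

21.0 kg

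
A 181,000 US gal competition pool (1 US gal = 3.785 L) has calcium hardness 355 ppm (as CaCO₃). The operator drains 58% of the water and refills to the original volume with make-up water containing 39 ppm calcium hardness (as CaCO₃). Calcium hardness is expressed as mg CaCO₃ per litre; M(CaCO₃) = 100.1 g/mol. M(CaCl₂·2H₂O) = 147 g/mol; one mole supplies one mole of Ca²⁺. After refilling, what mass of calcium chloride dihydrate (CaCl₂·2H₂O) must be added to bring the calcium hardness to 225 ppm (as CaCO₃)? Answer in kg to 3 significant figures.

Volume: 181,000 US gal × 3.785 L/gal = 685,085 L.
After draining 58% and refilling: 355 × 0.42 + 39 × 0.58 = 171.72 ppm.
Deficit to target: 225 − 171.72 = 53.28 mg/L.
As CaCO₃: 53.28 mg/L × 685,085 L = 36,500 g; ÷ 100.1 = 364.6 mol Ca²⁺.
Mass: 364.6 × 147 = 53,600 g.

53.6 kg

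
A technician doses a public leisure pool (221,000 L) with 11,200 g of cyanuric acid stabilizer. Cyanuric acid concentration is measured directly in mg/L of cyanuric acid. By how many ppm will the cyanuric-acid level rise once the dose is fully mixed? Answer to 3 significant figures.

50.7 ppm

Rise: 11,200 g / 221,000 L × 1000 = 50.68 mg/L.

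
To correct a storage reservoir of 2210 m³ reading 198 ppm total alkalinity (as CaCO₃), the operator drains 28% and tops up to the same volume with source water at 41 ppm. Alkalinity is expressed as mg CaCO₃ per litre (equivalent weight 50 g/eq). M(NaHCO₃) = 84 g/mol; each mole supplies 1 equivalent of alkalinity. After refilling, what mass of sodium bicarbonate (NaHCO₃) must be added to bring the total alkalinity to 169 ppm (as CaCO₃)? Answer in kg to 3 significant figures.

55.5 kg

Volume: 2210 m³ = 2,210,000 L.
After draining 28% and refilling: 198 × 0.72 + 41 × 0.28 = 154.04 ppm.
Deficit to target: 169 − 154.04 = 14.96 mg/L.
As CaCO₃: 14.96 mg/L × 2,210,000 L = 33,060 g; ÷ 50 g/eq ÷ 1 = 661.2 mol NaHCO₃.
Mass: 661.2 × 84 = 55,540 g.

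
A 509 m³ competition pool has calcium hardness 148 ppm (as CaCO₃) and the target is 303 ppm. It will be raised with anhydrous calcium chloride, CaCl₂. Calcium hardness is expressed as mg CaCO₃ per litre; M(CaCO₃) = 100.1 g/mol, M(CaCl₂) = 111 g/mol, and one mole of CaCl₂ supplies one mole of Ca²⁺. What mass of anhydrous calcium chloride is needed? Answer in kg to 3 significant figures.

Volume: 509 m³ = 509,000 L.
Hardness to add: (303 − 148) = 155 mg/L as CaCO₃ × 509,000 L = 78,900 g as CaCO₃.
Moles of Ca²⁺ (1 mol Ca²⁺ ≡ 1 mol CaCO₃): 78,900 / 100.1 g/mol = 788.2 mol.
Mass of CaCl₂: 788.2 × 111 = 87,490 g.

87.5 kg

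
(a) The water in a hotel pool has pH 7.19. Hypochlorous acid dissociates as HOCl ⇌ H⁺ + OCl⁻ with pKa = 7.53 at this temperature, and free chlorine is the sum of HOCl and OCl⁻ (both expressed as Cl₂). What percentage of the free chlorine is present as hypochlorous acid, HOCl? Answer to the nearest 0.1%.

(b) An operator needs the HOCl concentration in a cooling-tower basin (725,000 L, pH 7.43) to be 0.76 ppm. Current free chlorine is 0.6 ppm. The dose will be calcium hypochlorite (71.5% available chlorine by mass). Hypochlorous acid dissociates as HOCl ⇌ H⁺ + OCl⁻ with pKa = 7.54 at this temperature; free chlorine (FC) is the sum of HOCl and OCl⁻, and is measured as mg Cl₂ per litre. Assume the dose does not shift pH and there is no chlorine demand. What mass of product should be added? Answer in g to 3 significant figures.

(a) [OCl⁻]/[HOCl] = 10^(pH − pKa) = 10^(7.19 − 7.53) = 10^-0.34 = 0.4571.
(a) Fraction as HOCl = 1 / (1 + 0.4571) = 0.6863.

(b) [OCl⁻]/[HOCl] = 10^(pH − pKa) = 10^(7.43 − 7.54) = 0.7762; fraction as HOCl = 1/(1 + 0.7762) = 0.563.
(b) Free chlorine required for 0.76 ppm HOCl: 0.76 / 0.563 = 1.35 ppm.
(b) FC to add: 1.35 − 0.6 = 0.7499 mg/L as Cl₂.
(b) Cl₂ equivalent: 0.7499 mg/L × 725,000 L = 543.7 g.
(b) Product at 71.5% available Cl: 543.7 / 0.715 = 760.4 g.

(a) 68.6%; (b) 760 g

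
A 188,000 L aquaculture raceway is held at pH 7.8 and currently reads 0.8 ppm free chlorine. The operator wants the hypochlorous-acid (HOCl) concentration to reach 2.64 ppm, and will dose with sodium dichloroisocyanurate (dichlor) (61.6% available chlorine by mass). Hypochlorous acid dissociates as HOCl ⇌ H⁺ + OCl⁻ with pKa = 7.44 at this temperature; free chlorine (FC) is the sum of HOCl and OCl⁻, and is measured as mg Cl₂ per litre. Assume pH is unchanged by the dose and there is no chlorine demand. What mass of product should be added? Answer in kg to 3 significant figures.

[OCl⁻]/[HOCl] = 10^(pH − pKa) = 10^(7.8 − 7.44) = 2.291; fraction as HOCl = 1/(1 + 2.291) = 0.3039.
Free chlorine required for 2.64 ppm HOCl: 2.64 / 0.3039 = 8.688 ppm.
FC to add: 8.688 − 0.8 = 7.888 mg/L as Cl₂.
Cl₂ equivalent: 7.888 mg/L × 188,000 L = 1483 g.
Product at 61.6% available Cl: 1483 / 0.616 = 2407 g.

2.41 kg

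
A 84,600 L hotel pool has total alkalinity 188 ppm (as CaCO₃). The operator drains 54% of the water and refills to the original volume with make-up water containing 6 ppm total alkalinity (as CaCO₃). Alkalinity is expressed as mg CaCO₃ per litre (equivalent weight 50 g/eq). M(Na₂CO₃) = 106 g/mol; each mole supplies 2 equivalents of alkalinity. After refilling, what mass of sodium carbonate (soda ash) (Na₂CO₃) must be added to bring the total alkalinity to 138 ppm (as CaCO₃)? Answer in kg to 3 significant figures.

4.33 kg

After draining 54% and refilling: 188 × 0.46 + 6 × 0.54 = 89.72 ppm.
Deficit to target: 138 − 89.72 = 48.28 mg/L.
As CaCO₃: 48.28 mg/L × 84,600 L = 4084 g; ÷ 50 g/eq ÷ 2 = 40.84 mol Na₂CO₃.
Mass: 40.84 × 106 = 4330 g.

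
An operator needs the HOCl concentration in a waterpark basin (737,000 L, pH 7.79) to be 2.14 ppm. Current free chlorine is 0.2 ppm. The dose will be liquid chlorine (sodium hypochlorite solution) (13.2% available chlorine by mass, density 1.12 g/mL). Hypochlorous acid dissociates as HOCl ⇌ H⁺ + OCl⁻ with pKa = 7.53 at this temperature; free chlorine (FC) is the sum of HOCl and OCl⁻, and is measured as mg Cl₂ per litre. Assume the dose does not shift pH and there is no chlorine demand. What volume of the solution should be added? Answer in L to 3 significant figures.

29.1 L

[OCl⁻]/[HOCl] = 10^(pH − pKa) = 10^(7.79 − 7.53) = 1.82; fraction as HOCl = 1/(1 + 1.82) = 0.3546.
Free chlorine required for 2.14 ppm HOCl: 2.14 / 0.3546 = 6.034 ppm.
FC to add: 6.034 − 0.2 = 5.834 mg/L as Cl₂.
Cl₂ equivalent: 5.834 mg/L × 737,000 L = 4300 g.
Product at 13.2% available Cl: 4300 / 0.132 = 32,570 g.
Volume: 32,570 g ÷ 1.12 g/mL = 29,080 mL.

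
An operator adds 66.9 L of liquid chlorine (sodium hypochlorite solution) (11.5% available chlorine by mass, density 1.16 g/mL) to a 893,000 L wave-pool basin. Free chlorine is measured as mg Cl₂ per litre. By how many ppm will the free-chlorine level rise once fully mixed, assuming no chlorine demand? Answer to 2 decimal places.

Mass of solution: 66.9 L × 1000 mL/L × 1.16 g/mL = 77,600 g.
Available chlorine delivered: 77,600 g × 0.115 = 8924 g as Cl₂.
Concentration rise: 8924 g / 893,000 L = 9.994 mg/L = 9.99 ppm.

9.99 ppm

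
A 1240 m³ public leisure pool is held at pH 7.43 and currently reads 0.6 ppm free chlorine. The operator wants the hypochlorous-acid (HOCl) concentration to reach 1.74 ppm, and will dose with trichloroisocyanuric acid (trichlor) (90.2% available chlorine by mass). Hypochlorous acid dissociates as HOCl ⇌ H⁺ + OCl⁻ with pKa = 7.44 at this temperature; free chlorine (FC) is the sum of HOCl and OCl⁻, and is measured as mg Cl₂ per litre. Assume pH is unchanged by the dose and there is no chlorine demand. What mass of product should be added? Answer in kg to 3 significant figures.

Volume: 1240 m³ = 1,240,000 L.
[OCl⁻]/[HOCl] = 10^(pH − pKa) = 10^(7.43 − 7.44) = 0.9772; fraction as HOCl = 1/(1 + 0.9772) = 0.5058.
Free chlorine required for 1.74 ppm HOCl: 1.74 / 0.5058 = 3.44 ppm.
FC to add: 3.44 − 0.6 = 2.84 mg/L as Cl₂.
Cl₂ equivalent: 2.84 mg/L × 1,240,000 L = 3522 g.
Product at 90.2% available Cl: 3522 / 0.902 = 3905 g.

3.90 kg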